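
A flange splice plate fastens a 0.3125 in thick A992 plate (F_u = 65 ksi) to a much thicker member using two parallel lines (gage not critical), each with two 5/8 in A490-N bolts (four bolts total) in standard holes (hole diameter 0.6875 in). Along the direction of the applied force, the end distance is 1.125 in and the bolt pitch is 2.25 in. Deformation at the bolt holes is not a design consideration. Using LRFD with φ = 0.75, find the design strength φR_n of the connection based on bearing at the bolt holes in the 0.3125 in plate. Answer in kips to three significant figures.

92.8 kips

Per bolt r_n = 1.5 l_c t F_u ≤ 3.0 d t F_u; upper limit = 3.0 × 0.625 × 0.3125 × 65 = 38.09 kips.
Edge bolt: l_c = 1.125 − 0.6875/2 = 0.7812 in → 1.5 × 0.7812 × 0.3125 × 65 = 23.8 → r_n = 23.8 kips.
Interior bolts: l_c = 2.25 − 0.6875 = 1.562 in → 1.5 × 1.562 × 0.3125 × 65 = 47.61 → r_n = 38.09 kips.
R_n = 2 × 23.8 + 2 × 38.09 = 123.8 kips.
Design strength φR_n = 0.75 × 123.8 = 92.8 kips.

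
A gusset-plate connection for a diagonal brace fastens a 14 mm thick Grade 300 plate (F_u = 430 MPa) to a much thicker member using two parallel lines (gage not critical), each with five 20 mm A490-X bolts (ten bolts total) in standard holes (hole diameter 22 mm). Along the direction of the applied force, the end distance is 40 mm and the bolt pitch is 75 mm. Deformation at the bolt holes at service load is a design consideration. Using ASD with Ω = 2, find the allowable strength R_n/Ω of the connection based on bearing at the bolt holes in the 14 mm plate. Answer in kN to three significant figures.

Per bolt r_n = 1.2 l_c t F_u ≤ 2.4 d t F_u; upper limit = 2.4 × 20 × 14 × 430 / 1000 = 289 kN.
Edge bolt: l_c = 40 − 22/2 = 29 mm → 1.2 × 29 × 14 × 430 / 1000 = 209.5 → r_n = 209.5 kN.
Interior bolts: l_c = 75 − 22 = 53 mm → 1.2 × 53 × 14 × 430 / 1000 = 382.9 → r_n = 289 kN.
R_n = 2 × 209.5 + 8 × 289 = 2731 kN.
Allowable strength R_n/Ω = 2731 / 2 = 1370 kN.

1370 kN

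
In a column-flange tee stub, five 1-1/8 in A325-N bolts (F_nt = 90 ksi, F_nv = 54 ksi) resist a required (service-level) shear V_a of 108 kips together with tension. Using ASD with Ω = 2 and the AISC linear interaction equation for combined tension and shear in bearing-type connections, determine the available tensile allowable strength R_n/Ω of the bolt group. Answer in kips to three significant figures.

111 kips

A_b = π·1.125²/4 = 0.994 in²; f_rv = 108 / (5 × 0.994) = 21.73 ksi.
F'_nt = 1.3 F_nt − (Ω F_nt / F_nv) f_rv = 1.3·90 − (2·90/54)·21.73 = 44.57 ksi, capped at F_nt → F'_nt = 44.57 ksi.
R_n = F'_nt · A_b · n = 44.57 × 0.994 × 5 = 221.5 kips.
Allowable strength R_n/Ω = 221.5 / 2 = 111 kips.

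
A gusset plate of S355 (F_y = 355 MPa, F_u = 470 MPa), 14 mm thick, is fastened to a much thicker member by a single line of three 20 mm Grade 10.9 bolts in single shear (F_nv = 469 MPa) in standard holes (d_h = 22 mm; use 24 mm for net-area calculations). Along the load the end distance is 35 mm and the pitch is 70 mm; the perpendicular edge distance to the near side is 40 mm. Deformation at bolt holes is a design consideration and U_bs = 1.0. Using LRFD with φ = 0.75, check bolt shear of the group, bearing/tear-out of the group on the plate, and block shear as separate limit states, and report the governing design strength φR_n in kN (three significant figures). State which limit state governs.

332 kN (bolt shear governs)

Bolt shear: A_b = π·20²/4 = 314.2 mm²; R_n = 469 × 314.2 × 3 × 1 / 1000 = 442 kN → 0.75 × 442 = 332 kN.
Bearing: edge l_c = 24, r_n = 189.5 kN; interior l_c = 48, r_n = 315.8 kN; R_n = 189.5 + 2·315.8 = 821.2 kN → 616 kN.
Block shear: A_gv = 2450, A_nv = 1610, A_nt = 392 mm²; R_n = min(0.6F_uA_nv, 0.6F_yA_gv) + U_bs·F_u·A_nt = 638.3 kN → 479 kN.
Bolt shear governs: 332 kN.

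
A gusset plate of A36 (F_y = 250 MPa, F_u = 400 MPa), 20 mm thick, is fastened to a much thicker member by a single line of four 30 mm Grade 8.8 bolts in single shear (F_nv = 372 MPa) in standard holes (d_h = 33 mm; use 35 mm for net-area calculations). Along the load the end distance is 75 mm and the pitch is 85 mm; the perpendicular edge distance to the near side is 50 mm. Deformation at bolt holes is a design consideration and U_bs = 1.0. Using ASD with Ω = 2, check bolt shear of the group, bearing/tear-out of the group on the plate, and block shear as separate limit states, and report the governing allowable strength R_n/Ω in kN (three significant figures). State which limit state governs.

526 kN (bolt shear governs)

Bolt shear: A_b = π·30²/4 = 706.9 mm²; R_n = 372 × 706.9 × 4 × 1 / 1000 = 1052 kN → 1052 / 2 = 526 kN.
Bearing: edge l_c = 58.5, r_n = 561.6 kN; interior l_c = 52, r_n = 499.2 kN; R_n = 561.6 + 3·499.2 = 2059 kN → 1030 kN.
Block shear: A_gv = 6600, A_nv = 4150, A_nt = 650 mm²; R_n = min(0.6F_uA_nv, 0.6F_yA_gv) + U_bs·F_u·A_nt = 1250 kN → 625 kN.
Bolt shear governs: 526 kN.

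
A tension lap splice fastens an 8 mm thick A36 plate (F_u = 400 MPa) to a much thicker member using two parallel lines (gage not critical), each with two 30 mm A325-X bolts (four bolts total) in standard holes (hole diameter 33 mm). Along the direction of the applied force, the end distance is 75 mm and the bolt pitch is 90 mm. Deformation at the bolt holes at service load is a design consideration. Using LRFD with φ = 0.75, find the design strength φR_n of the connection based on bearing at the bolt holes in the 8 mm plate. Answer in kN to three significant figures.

665 kN

Per bolt r_n = 1.2 l_c t F_u ≤ 2.4 d t F_u; upper limit = 2.4 × 30 × 8 × 400 / 1000 = 230.4 kN.
Edge bolt: l_c = 75 − 33/2 = 58.5 mm → 1.2 × 58.5 × 8 × 400 / 1000 = 224.6 → r_n = 224.6 kN.
Interior bolts: l_c = 90 − 33 = 57 mm → 1.2 × 57 × 8 × 400 / 1000 = 218.9 → r_n = 218.9 kN.
R_n = 2 × 224.6 + 2 × 218.9 = 887 kN.
Design strength φR_n = 0.75 × 887 = 665 kN.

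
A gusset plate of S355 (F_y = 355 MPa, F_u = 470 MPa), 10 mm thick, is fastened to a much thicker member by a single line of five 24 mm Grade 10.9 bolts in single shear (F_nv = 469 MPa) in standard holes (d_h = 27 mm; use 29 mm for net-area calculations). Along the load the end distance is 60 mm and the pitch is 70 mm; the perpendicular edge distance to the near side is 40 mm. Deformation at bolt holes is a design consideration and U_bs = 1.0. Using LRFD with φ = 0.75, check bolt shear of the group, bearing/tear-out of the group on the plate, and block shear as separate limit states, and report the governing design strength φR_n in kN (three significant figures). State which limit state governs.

533 kN (block shear governs)

Bolt shear: A_b = π·24²/4 = 452.4 mm²; R_n = 469 × 452.4 × 5 × 1 / 1000 = 1061 kN → 0.75 × 1061 = 796 kN.
Bearing: edge l_c = 46.5, r_n = 262.3 kN; interior l_c = 43, r_n = 242.5 kN; R_n = 262.3 + 4·242.5 = 1232 kN → 924 kN.
Block shear: A_gv = 3400, A_nv = 2095, A_nt = 255 mm²; R_n = min(0.6F_uA_nv, 0.6F_yA_gv) + U_bs·F_u·A_nt = 710.6 kN → 533 kN.
Block shear governs: 533 kN.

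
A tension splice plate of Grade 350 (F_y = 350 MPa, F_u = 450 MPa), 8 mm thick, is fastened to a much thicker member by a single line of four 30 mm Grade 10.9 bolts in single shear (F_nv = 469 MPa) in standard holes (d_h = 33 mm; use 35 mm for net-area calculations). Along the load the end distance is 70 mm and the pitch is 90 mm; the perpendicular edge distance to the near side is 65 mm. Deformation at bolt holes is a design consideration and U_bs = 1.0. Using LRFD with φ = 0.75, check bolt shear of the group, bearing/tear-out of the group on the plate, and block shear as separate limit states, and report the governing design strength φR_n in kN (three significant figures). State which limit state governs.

Bolt shear: A_b = π·30²/4 = 706.9 mm²; R_n = 469 × 706.9 × 4 × 1 / 1000 = 1326 kN → 0.75 × 1326 = 995 kN.
Bearing: edge l_c = 53.5, r_n = 231.1 kN; interior l_c = 57, r_n = 246.2 kN; R_n = 231.1 + 3·246.2 = 969.8 kN → 727 kN.
Block shear: A_gv = 2720, A_nv = 1740, A_nt = 380 mm²; R_n = min(0.6F_uA_nv, 0.6F_yA_gv) + U_bs·F_u·A_nt = 640.8 kN → 481 kN.
Block shear governs: 481 kN.

481 kN (block shear governs)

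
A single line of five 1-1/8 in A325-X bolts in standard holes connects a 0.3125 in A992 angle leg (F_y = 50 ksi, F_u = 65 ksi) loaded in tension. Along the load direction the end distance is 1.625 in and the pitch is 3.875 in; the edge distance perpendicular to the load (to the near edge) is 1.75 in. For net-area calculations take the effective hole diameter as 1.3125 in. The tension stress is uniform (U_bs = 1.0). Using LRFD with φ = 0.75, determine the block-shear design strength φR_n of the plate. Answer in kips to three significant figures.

119 kips

Shear plane L_v = 1.625 + 4·3.875 = 17.12 in; A_gv = 17.12 × 0.3125 = 5.352 in².
A_nv = (17.12 − 4.5·1.3125) × 0.3125 = 3.506 in².
A_nt = (1.75 − 0.5·1.3125) × 0.3125 = 0.3418 in².
0.6 F_u A_nv = 136.7 kips; 0.6 F_y A_gv = 160.5 kips → shear rupture governs the shear term.
R_n = 136.7 + 1.0 × 65 × 0.3418 = 158.9 kips.
Design strength φR_n = 0.75 × 158.9 = 119 kips.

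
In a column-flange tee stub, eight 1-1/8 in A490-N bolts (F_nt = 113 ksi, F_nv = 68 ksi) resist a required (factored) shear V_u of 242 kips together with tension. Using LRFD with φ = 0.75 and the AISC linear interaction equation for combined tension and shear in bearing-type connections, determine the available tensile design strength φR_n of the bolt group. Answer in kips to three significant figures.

A_b = π·1.125²/4 = 0.994 in²; f_rv = 242 / (8 × 0.994) = 30.43 ksi.
F'_nt = 1.3 F_nt − (F_nt / φF_nv) f_rv = 1.3·113 − (113/(0.75·68))·30.43 = 79.47 ksi, capped at F_nt → F'_nt = 79.47 ksi.
R_n = F'_nt · A_b · n = 79.47 × 0.994 × 8 = 632 kips.
Design strength φR_n = 0.75 × 632 = 474 kips.

474 kips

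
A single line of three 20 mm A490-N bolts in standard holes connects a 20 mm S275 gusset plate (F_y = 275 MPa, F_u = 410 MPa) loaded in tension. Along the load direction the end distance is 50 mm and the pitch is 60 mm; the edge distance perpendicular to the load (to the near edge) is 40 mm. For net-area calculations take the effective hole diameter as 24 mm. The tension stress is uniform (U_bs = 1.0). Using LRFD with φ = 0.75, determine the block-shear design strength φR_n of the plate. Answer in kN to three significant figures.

Shear plane L_v = 50 + 2·60 = 170 mm; A_gv = 170 × 20 = 3400 mm².
A_nv = (170 − 2.5·24) × 20 = 2200 mm².
A_nt = (40 − 0.5·24) × 20 = 560 mm².
0.6 F_u A_nv = 541.2 kN; 0.6 F_y A_gv = 561 kN → shear rupture governs the shear term.
R_n = 541.2 + 1.0 × 410 × 560 / 1000 = 770.8 kN.
Design strength φR_n = 0.75 × 770.8 = 578 kN.

578 kN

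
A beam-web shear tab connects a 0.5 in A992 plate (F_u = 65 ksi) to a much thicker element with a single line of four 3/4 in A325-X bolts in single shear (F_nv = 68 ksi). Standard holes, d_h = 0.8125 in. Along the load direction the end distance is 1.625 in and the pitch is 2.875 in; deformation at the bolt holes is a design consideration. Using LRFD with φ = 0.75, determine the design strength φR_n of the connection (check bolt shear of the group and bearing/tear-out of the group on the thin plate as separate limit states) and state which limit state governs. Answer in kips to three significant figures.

90.1 kips (bolt shear governs)

Bolt shear: A_b = π·0.75²/4 = 0.4418 in²; R_n = 68 × 0.4418 × 4 × 1 = 120.2 kips → 0.75 × 120.2 = 90.1 kips.
Bearing (1.2 l_c t F_u ≤ 2.4 d t F_u): upper limit = 2.4·0.75·0.5·65 = 58.5 kips.
  Edge l_c = 1.625 − 0.8125/2 = 1.219 → r_n = 47.53 kips; interior l_c = 2.875 − 0.8125 = 2.062 → r_n = 58.5 kips.
  R_n,bearing = 1·47.53 + 3·58.5 = 223 kips → 0.75 × 223 = 167 kips.
Bolt shear governs: 90.1 kips.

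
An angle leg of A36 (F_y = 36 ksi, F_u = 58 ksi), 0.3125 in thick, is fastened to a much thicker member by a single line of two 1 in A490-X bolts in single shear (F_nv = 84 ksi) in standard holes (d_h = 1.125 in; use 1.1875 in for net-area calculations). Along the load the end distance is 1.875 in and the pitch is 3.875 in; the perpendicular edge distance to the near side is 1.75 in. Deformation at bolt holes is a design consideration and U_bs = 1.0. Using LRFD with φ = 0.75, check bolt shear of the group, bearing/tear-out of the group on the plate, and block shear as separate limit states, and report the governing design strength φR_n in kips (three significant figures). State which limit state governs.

44.8 kips (block shear governs)

Bolt shear: A_b = π·1²/4 = 0.7854 in²; R_n = 84 × 0.7854 × 2 × 1 = 131.9 kips → 0.75 × 131.9 = 99 kips.
Bearing: edge l_c = 1.312, r_n = 28.55 kips; interior l_c = 2.75, r_n = 43.5 kips; R_n = 28.55 + 1·43.5 = 72.05 kips → 54 kips.
Block shear: A_gv = 1.797, A_nv = 1.24, A_nt = 0.3613 in²; R_n = min(0.6F_uA_nv, 0.6F_yA_gv) + U_bs·F_u·A_nt = 59.77 kips → 44.8 kips.
Block shear governs: 44.8 kips.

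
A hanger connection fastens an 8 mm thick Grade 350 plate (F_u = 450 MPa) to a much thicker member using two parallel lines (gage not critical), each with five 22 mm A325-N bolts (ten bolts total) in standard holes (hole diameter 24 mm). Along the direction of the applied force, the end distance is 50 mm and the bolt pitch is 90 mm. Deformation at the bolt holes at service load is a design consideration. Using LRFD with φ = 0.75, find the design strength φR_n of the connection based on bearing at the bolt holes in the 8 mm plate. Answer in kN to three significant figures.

1390 kN

Per bolt r_n = 1.2 l_c t F_u ≤ 2.4 d t F_u; upper limit = 2.4 × 22 × 8 × 450 / 1000 = 190.1 kN.
Edge bolt: l_c = 50 − 24/2 = 38 mm → 1.2 × 38 × 8 × 450 / 1000 = 164.2 → r_n = 164.2 kN.
Interior bolts: l_c = 90 − 24 = 66 mm → 1.2 × 66 × 8 × 450 / 1000 = 285.1 → r_n = 190.1 kN.
R_n = 2 × 164.2 + 8 × 190.1 = 1849 kN.
Design strength φR_n = 0.75 × 1849 = 1390 kN.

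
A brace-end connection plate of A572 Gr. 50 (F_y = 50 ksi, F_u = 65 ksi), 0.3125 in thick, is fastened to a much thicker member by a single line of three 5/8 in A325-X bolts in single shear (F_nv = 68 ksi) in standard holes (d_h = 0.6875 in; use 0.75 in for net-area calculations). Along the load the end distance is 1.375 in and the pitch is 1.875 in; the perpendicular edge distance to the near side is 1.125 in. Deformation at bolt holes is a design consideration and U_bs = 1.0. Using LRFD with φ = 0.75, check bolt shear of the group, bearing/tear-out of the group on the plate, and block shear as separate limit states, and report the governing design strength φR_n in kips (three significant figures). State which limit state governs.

41.1 kips (block shear governs)

Bolt shear: A_b = π·0.625²/4 = 0.3068 in²; R_n = 68 × 0.3068 × 3 × 1 = 62.59 kips → 0.75 × 62.59 = 46.9 kips.
Bearing: edge l_c = 1.031, r_n = 25.14 kips; interior l_c = 1.188, r_n = 28.95 kips; R_n = 25.14 + 2·28.95 = 83.03 kips → 62.3 kips.
Block shear: A_gv = 1.602, A_nv = 1.016, A_nt = 0.2344 in²; R_n = min(0.6F_uA_nv, 0.6F_yA_gv) + U_bs·F_u·A_nt = 54.84 kips → 41.1 kips.
Block shear governs: 41.1 kips.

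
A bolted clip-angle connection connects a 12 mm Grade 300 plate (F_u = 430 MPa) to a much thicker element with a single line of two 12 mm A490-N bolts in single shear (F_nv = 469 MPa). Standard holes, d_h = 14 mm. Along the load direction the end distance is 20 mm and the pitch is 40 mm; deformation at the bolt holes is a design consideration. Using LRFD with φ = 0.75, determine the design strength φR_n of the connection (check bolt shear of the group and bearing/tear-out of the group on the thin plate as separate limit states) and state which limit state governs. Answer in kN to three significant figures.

79.6 kN (bolt shear governs)

Bolt shear: A_b = π·12²/4 = 113.1 mm²; R_n = 469 × 113.1 × 2 × 1 / 1000 = 106.1 kN → 0.75 × 106.1 = 79.6 kN.
Bearing (1.2 l_c t F_u ≤ 2.4 d t F_u): upper limit = 2.4·12·12·430 / 1000 = 148.6 kN.
  Edge l_c = 20 − 14/2 = 13 → r_n = 80.5 kN; interior l_c = 40 − 14 = 26 → r_n = 148.6 kN.
  R_n,bearing = 1·80.5 + 1·148.6 = 229.1 kN → 0.75 × 229.1 = 172 kN.
Bolt shear governs: 79.6 kN.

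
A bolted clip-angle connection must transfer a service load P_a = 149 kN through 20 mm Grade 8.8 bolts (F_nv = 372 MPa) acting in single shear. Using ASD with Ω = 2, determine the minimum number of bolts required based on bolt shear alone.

3 bolts

A_b = π·20²/4 = 314.2 mm².
Per-bolt allowable strength R_n/Ω = 372 × 314.2 × 1 / 1000 / 2 = 58.43 kN.
n ≥ 149 / 58.43 = 2.55 → use 3 bolts.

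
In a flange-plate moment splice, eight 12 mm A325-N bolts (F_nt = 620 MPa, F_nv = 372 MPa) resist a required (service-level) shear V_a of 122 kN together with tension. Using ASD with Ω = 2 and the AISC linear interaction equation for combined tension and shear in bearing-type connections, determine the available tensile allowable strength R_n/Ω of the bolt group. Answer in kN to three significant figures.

A_b = π·12²/4 = 113.1 mm²; f_rv = 122 × 1000 / (8 × 113.1) = 134.8 MPa.
F'_nt = 1.3 F_nt − (Ω F_nt / F_nv) f_rv = 1.3·620 − (2·620/372)·134.8 = 356.5 MPa, capped at F_nt → F'_nt = 356.5 MPa.
R_n = F'_nt · A_b · n = 356.5 × 113.1 × 8 / 1000 = 322.6 kN.
Allowable strength R_n/Ω = 322.6 / 2 = 161 kN.

161 kN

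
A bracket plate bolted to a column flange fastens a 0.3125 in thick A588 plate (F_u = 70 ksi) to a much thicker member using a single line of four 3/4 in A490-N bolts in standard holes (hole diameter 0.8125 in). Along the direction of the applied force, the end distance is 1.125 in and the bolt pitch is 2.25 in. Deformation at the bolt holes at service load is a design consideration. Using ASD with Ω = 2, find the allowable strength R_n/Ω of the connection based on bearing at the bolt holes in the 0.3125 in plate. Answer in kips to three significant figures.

66 kips

Per bolt r_n = 1.2 l_c t F_u ≤ 2.4 d t F_u; upper limit = 2.4 × 0.75 × 0.3125 × 70 = 39.38 kips.
Edge bolt: l_c = 1.125 − 0.8125/2 = 0.7188 in → 1.2 × 0.7188 × 0.3125 × 70 = 18.87 → r_n = 18.87 kips.
Interior bolts: l_c = 2.25 − 0.8125 = 1.438 in → 1.2 × 1.438 × 0.3125 × 70 = 37.73 → r_n = 37.73 kips.
R_n = 1 × 18.87 + 3 × 37.73 = 132.1 kips.
Allowable strength R_n/Ω = 132.1 / 2 = 66 kips.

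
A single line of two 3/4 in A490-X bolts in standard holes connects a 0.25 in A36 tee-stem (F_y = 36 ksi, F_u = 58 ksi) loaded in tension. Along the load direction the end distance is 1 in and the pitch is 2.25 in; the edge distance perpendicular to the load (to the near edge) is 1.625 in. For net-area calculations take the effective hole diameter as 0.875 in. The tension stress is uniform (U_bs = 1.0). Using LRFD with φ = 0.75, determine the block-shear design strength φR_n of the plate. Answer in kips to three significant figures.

25.6 kips

Shear plane L_v = 1 + 1·2.25 = 3.25 in; A_gv = 3.25 × 0.25 = 0.8125 in².
A_nv = (3.25 − 1.5·0.875) × 0.25 = 0.4844 in².
A_nt = (1.625 − 0.5·0.875) × 0.25 = 0.2969 in².
0.6 F_u A_nv = 16.86 kips; 0.6 F_y A_gv = 17.55 kips → shear rupture governs the shear term.
R_n = 16.86 + 1.0 × 58 × 0.2969 = 34.08 kips.
Design strength φR_n = 0.75 × 34.08 = 25.6 kips.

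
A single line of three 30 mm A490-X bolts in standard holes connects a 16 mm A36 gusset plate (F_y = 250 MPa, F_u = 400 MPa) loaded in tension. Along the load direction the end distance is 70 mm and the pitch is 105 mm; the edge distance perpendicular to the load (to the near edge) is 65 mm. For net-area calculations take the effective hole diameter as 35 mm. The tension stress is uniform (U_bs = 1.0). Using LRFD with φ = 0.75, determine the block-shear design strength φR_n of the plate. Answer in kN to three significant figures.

Shear plane L_v = 70 + 2·105 = 280 mm; A_gv = 280 × 16 = 4480 mm².
A_nv = (280 − 2.5·35) × 16 = 3080 mm².
A_nt = (65 − 0.5·35) × 16 = 760 mm².
0.6 F_u A_nv = 739.2 kN; 0.6 F_y A_gv = 672 kN → shear yielding governs the shear term.
R_n = 672 + 1.0 × 400 × 760 / 1000 = 976 kN.
Design strength φR_n = 0.75 × 976 = 732 kN.

732 kN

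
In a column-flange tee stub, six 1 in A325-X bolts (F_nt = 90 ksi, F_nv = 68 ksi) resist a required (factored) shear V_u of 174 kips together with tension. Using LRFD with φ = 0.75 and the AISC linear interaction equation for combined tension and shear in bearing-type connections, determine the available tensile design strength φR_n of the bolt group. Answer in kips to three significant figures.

183 kips

A_b = π·1²/4 = 0.7854 in²; f_rv = 174 / (6 × 0.7854) = 36.92 ksi.
F'_nt = 1.3 F_nt − (F_nt / φF_nv) f_rv = 1.3·90 − (90/(0.75·68))·36.92 = 51.84 ksi, capped at F_nt → F'_nt = 51.84 ksi.
R_n = F'_nt · A_b · n = 51.84 × 0.7854 × 6 = 244.3 kips.
Design strength φR_n = 0.75 × 244.3 = 183 kips.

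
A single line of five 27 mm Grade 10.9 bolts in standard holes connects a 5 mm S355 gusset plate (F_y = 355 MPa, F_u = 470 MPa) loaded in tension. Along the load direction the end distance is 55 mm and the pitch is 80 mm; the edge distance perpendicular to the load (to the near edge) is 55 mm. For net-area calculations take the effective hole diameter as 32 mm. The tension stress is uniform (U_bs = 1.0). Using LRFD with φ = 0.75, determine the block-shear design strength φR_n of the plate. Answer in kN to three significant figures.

Shear plane L_v = 55 + 4·80 = 375 mm; A_gv = 375 × 5 = 1875 mm².
A_nv = (375 − 4.5·32) × 5 = 1155 mm².
A_nt = (55 − 0.5·32) × 5 = 195 mm².
0.6 F_u A_nv = 325.7 kN; 0.6 F_y A_gv = 399.4 kN → shear rupture governs the shear term.
R_n = 325.7 + 1.0 × 470 × 195 / 1000 = 417.4 kN.
Design strength φR_n = 0.75 × 417.4 = 313 kN.

313 kN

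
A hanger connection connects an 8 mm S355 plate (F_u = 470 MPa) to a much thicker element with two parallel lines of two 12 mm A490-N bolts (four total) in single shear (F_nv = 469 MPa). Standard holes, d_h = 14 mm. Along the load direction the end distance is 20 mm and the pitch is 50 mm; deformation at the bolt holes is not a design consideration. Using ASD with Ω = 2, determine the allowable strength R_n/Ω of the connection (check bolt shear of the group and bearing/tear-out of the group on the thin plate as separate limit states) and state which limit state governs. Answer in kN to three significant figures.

Bolt shear: A_b = π·12²/4 = 113.1 mm²; R_n = 469 × 113.1 × 4 × 1 / 1000 = 212.2 kN → 212.2 / 2 = 106 kN.
Bearing (1.5 l_c t F_u ≤ 3.0 d t F_u): upper limit = 3.0·12·8·470 / 1000 = 135.4 kN.
  Edge l_c = 20 − 14/2 = 13 → r_n = 73.32 kN; interior l_c = 50 − 14 = 36 → r_n = 135.4 kN.
  R_n,bearing = 2·73.32 + 2·135.4 = 417.4 kN → 417.4 / 2 = 209 kN.
Bolt shear governs: 106 kN.

106 kN (bolt shear governs)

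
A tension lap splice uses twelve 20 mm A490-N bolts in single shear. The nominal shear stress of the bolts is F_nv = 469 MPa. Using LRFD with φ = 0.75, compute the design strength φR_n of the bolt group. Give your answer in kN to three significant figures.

1330 kN

A_b = π × 20² / 4 = 314.2 mm².
R_n = F_nv · A_b · n · n_s = 469 × 314.2 × 12 × 1 / 1000 = 1768 kN.
Design strength φR_n = 0.75 × 1768 = 1330 kN.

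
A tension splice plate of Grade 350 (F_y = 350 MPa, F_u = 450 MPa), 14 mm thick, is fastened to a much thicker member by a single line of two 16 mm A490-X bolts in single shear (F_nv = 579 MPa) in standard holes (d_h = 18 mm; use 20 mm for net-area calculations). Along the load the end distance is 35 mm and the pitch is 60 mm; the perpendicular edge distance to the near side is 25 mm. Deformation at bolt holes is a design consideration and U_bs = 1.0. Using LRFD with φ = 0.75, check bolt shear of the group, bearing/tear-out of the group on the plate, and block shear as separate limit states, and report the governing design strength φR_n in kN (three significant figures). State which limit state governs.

Bolt shear: A_b = π·16²/4 = 201.1 mm²; R_n = 579 × 201.1 × 2 × 1 / 1000 = 232.8 kN → 0.75 × 232.8 = 175 kN.
Bearing: edge l_c = 26, r_n = 196.6 kN; interior l_c = 42, r_n = 241.9 kN; R_n = 196.6 + 1·241.9 = 438.5 kN → 329 kN.
Block shear: A_gv = 1330, A_nv = 910, A_nt = 210 mm²; R_n = min(0.6F_uA_nv, 0.6F_yA_gv) + U_bs·F_u·A_nt = 340.2 kN → 255 kN.
Bolt shear governs: 175 kN.

175 kN (bolt shear governs)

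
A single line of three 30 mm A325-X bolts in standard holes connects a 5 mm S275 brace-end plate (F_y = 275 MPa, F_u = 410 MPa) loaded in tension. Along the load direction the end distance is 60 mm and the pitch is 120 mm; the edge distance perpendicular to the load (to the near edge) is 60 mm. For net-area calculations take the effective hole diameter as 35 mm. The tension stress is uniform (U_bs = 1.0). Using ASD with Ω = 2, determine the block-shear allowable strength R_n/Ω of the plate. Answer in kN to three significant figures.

167 kN

Shear plane L_v = 60 + 2·120 = 300 mm; A_gv = 300 × 5 = 1500 mm².
A_nv = (300 − 2.5·35) × 5 = 1062 mm².
A_nt = (60 − 0.5·35) × 5 = 212.5 mm².
0.6 F_u A_nv = 261.4 kN; 0.6 F_y A_gv = 247.5 kN → shear yielding governs the shear term.
R_n = 247.5 + 1.0 × 410 × 212.5 / 1000 = 334.6 kN.
Allowable strength R_n/Ω = 334.6 / 2 = 167 kN.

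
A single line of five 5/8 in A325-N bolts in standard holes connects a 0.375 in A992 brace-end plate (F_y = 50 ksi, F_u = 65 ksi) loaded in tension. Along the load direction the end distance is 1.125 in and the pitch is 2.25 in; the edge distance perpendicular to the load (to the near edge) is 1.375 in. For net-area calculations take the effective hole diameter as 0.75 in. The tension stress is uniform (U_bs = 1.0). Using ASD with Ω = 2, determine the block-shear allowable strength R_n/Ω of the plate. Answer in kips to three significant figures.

61.5 kips

Shear plane L_v = 1.125 + 4·2.25 = 10.12 in; A_gv = 10.12 × 0.375 = 3.797 in².
A_nv = (10.12 − 4.5·0.75) × 0.375 = 2.531 in².
A_nt = (1.375 − 0.5·0.75) × 0.375 = 0.375 in².
0.6 F_u A_nv = 98.72 kips; 0.6 F_y A_gv = 113.9 kips → shear rupture governs the shear term.
R_n = 98.72 + 1.0 × 65 × 0.375 = 123.1 kips.
Allowable strength R_n/Ω = 123.1 / 2 = 61.5 kips.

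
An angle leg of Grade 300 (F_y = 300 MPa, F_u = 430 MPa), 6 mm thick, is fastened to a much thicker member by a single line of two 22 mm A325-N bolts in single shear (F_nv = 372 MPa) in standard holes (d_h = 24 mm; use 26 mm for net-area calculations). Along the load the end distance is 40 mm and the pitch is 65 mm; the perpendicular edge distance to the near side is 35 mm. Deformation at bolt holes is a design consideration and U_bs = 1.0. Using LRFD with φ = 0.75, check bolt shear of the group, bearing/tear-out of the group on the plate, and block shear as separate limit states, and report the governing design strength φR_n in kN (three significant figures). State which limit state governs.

Bolt shear: A_b = π·22²/4 = 380.1 mm²; R_n = 372 × 380.1 × 2 × 1 / 1000 = 282.8 kN → 0.75 × 282.8 = 212 kN.
Bearing: edge l_c = 28, r_n = 86.69 kN; interior l_c = 41, r_n = 126.9 kN; R_n = 86.69 + 1·126.9 = 213.6 kN → 160 kN.
Block shear: A_gv = 630, A_nv = 396, A_nt = 132 mm²; R_n = min(0.6F_uA_nv, 0.6F_yA_gv) + U_bs·F_u·A_nt = 158.9 kN → 119 kN.
Block shear governs: 119 kN.

119 kN (block shear governs)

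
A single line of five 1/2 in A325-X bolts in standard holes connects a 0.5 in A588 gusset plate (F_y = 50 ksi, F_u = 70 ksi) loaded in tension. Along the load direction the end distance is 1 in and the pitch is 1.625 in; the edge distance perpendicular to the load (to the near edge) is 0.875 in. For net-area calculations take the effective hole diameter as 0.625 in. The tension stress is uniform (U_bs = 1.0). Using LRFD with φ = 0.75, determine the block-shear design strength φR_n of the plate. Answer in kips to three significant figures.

88.6 kips

Shear plane L_v = 1 + 4·1.625 = 7.5 in; A_gv = 7.5 × 0.5 = 3.75 in².
A_nv = (7.5 − 4.5·0.625) × 0.5 = 2.344 in².
A_nt = (0.875 − 0.5·0.625) × 0.5 = 0.2812 in².
0.6 F_u A_nv = 98.44 kips; 0.6 F_y A_gv = 112.5 kips → shear rupture governs the shear term.
R_n = 98.44 + 1.0 × 70 × 0.2812 = 118.1 kips.
Design strength φR_n = 0.75 × 118.1 = 88.6 kips.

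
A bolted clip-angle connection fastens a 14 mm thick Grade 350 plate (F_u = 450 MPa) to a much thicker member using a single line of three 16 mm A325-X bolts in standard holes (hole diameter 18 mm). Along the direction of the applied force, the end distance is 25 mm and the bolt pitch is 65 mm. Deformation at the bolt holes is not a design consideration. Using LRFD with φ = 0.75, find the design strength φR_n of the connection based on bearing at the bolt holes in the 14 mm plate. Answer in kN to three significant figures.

Per bolt r_n = 1.5 l_c t F_u ≤ 3.0 d t F_u; upper limit = 3.0 × 16 × 14 × 450 / 1000 = 302.4 kN.
Edge bolt: l_c = 25 − 18/2 = 16 mm → 1.5 × 16 × 14 × 450 / 1000 = 151.2 → r_n = 151.2 kN.
Interior bolts: l_c = 65 − 18 = 47 mm → 1.5 × 47 × 14 × 450 / 1000 = 444.2 → r_n = 302.4 kN.
R_n = 1 × 151.2 + 2 × 302.4 = 756 kN.
Design strength φR_n = 0.75 × 756 = 567 kN.

567 kN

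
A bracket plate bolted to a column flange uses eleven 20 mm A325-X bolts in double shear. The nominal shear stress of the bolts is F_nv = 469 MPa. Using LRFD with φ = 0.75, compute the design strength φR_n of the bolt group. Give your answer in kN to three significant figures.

2430 kN

A_b = π × 20² / 4 = 314.2 mm².
R_n = F_nv · A_b · n · n_s = 469 × 314.2 × 11 × 2 / 1000 = 3241 kN.
Design strength φR_n = 0.75 × 3241 = 2430 kN.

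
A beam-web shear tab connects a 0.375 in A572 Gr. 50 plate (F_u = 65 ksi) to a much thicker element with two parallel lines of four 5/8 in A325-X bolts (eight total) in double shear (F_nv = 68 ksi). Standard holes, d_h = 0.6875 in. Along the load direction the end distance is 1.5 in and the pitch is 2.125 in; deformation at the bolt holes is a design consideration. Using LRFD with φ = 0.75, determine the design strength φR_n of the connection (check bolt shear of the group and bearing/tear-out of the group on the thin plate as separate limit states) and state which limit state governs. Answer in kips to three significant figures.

215 kips (bearing governs)

Bolt shear: A_b = π·0.625²/4 = 0.3068 in²; R_n = 68 × 0.3068 × 8 × 2 = 333.8 kips → 0.75 × 333.8 = 250 kips.
Bearing (1.2 l_c t F_u ≤ 2.4 d t F_u): upper limit = 2.4·0.625·0.375·65 = 36.56 kips.
  Edge l_c = 1.5 − 0.6875/2 = 1.156 → r_n = 33.82 kips; interior l_c = 2.125 − 0.6875 = 1.438 → r_n = 36.56 kips.
  R_n,bearing = 2·33.82 + 6·36.56 = 287 kips → 0.75 × 287 = 215 kips.
Bearing governs: 215 kips.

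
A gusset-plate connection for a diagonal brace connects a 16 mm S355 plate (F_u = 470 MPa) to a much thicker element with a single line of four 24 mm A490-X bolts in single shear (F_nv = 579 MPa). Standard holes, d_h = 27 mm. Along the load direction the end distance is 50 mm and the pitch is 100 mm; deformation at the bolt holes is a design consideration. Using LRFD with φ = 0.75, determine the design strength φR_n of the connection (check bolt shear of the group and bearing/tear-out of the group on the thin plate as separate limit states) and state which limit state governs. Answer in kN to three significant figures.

786 kN (bolt shear governs)

Bolt shear: A_b = π·24²/4 = 452.4 mm²; R_n = 579 × 452.4 × 4 × 1 / 1000 = 1048 kN → 0.75 × 1048 = 786 kN.
Bearing (1.2 l_c t F_u ≤ 2.4 d t F_u): upper limit = 2.4·24·16·470 / 1000 = 433.2 kN.
  Edge l_c = 50 − 27/2 = 36.5 → r_n = 329.4 kN; interior l_c = 100 − 27 = 73 → r_n = 433.2 kN.
  R_n,bearing = 1·329.4 + 3·433.2 = 1629 kN → 0.75 × 1629 = 1220 kN.
Bolt shear governs: 786 kN.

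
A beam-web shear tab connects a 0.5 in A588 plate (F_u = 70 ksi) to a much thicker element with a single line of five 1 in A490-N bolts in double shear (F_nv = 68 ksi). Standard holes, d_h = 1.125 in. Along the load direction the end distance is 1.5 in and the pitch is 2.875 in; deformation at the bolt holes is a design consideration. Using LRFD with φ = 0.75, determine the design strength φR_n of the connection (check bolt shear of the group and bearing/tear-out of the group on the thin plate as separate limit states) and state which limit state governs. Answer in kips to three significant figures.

250 kips (bearing governs)

Bolt shear: A_b = π·1²/4 = 0.7854 in²; R_n = 68 × 0.7854 × 5 × 2 = 534.1 kips → 0.75 × 534.1 = 401 kips.
Bearing (1.2 l_c t F_u ≤ 2.4 d t F_u): upper limit = 2.4·1·0.5·70 = 84 kips.
  Edge l_c = 1.5 − 1.125/2 = 0.9375 → r_n = 39.38 kips; interior l_c = 2.875 − 1.125 = 1.75 → r_n = 73.5 kips.
  R_n,bearing = 1·39.38 + 4·73.5 = 333.4 kips → 0.75 × 333.4 = 250 kips.
Bearing governs: 250 kips.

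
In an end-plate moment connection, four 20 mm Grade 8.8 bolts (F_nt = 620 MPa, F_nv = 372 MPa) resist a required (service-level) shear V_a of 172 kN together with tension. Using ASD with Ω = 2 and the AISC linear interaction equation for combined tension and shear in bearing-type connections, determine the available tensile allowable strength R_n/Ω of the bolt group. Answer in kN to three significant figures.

A_b = π·20²/4 = 314.2 mm²; f_rv = 172 × 1000 / (4 × 314.2) = 136.9 MPa.
F'_nt = 1.3 F_nt − (Ω F_nt / F_nv) f_rv = 1.3·620 − (2·620/372)·136.9 = 349.8 MPa, capped at F_nt → F'_nt = 349.8 MPa.
R_n = F'_nt · A_b · n = 349.8 × 314.2 × 4 / 1000 = 439.5 kN.
Allowable strength R_n/Ω = 439.5 / 2 = 220 kN.

220 kN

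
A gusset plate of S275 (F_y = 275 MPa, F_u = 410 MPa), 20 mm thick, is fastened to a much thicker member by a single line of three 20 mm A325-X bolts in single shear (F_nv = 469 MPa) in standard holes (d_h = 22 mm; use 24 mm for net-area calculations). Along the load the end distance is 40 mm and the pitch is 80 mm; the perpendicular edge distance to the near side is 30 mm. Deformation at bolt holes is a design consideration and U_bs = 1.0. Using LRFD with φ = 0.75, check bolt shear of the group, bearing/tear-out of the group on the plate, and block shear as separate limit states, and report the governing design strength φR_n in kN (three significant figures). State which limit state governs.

332 kN (bolt shear governs)

Bolt shear: A_b = π·20²/4 = 314.2 mm²; R_n = 469 × 314.2 × 3 × 1 / 1000 = 442 kN → 0.75 × 442 = 332 kN.
Bearing: edge l_c = 29, r_n = 285.4 kN; interior l_c = 58, r_n = 393.6 kN; R_n = 285.4 + 2·393.6 = 1073 kN → 804 kN.
Block shear: A_gv = 4000, A_nv = 2800, A_nt = 360 mm²; R_n = min(0.6F_uA_nv, 0.6F_yA_gv) + U_bs·F_u·A_nt = 807.6 kN → 606 kN.
Bolt shear governs: 332 kN.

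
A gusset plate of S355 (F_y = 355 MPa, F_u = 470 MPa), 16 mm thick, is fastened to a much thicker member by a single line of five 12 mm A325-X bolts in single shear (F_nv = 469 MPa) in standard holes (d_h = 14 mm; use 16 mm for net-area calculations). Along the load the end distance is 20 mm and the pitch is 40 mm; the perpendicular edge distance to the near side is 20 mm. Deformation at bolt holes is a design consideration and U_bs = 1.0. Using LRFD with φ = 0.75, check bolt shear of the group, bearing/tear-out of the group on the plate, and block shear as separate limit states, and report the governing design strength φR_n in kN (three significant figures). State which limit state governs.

199 kN (bolt shear governs)

Bolt shear: A_b = π·12²/4 = 113.1 mm²; R_n = 469 × 113.1 × 5 × 1 / 1000 = 265.2 kN → 0.75 × 265.2 = 199 kN.
Bearing: edge l_c = 13, r_n = 117.3 kN; interior l_c = 26, r_n = 216.6 kN; R_n = 117.3 + 4·216.6 = 983.6 kN → 738 kN.
Block shear: A_gv = 2880, A_nv = 1728, A_nt = 192 mm²; R_n = min(0.6F_uA_nv, 0.6F_yA_gv) + U_bs·F_u·A_nt = 577.5 kN → 433 kN.
Bolt shear governs: 199 kN.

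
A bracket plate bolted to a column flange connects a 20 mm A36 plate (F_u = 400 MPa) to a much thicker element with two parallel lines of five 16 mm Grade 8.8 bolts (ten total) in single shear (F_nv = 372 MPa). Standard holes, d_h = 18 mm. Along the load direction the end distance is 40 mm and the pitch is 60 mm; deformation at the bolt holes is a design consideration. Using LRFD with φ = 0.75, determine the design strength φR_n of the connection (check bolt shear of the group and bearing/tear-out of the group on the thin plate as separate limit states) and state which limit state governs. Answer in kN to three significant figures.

Bolt shear: A_b = π·16²/4 = 201.1 mm²; R_n = 372 × 201.1 × 10 × 1 / 1000 = 748 kN → 0.75 × 748 = 561 kN.
Bearing (1.2 l_c t F_u ≤ 2.4 d t F_u): upper limit = 2.4·16·20·400 / 1000 = 307.2 kN.
  Edge l_c = 40 − 18/2 = 31 → r_n = 297.6 kN; interior l_c = 60 − 18 = 42 → r_n = 307.2 kN.
  R_n,bearing = 2·297.6 + 8·307.2 = 3053 kN → 0.75 × 3053 = 2290 kN.
Bolt shear governs: 561 kN.

561 kN (bolt shear governs)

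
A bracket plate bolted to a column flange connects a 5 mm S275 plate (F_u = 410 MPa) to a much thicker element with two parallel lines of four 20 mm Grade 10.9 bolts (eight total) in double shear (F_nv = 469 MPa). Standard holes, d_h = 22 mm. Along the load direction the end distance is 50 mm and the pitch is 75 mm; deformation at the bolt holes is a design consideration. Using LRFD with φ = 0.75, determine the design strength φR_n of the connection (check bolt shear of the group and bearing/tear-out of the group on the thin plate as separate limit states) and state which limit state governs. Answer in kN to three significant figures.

587 kN (bearing governs)

Bolt shear: A_b = π·20²/4 = 314.2 mm²; R_n = 469 × 314.2 × 8 × 2 / 1000 = 2357 kN → 0.75 × 2357 = 1770 kN.
Bearing (1.2 l_c t F_u ≤ 2.4 d t F_u): upper limit = 2.4·20·5·410 / 1000 = 98.4 kN.
  Edge l_c = 50 − 22/2 = 39 → r_n = 95.94 kN; interior l_c = 75 − 22 = 53 → r_n = 98.4 kN.
  R_n,bearing = 2·95.94 + 6·98.4 = 782.3 kN → 0.75 × 782.3 = 587 kN.
Bearing governs: 587 kN.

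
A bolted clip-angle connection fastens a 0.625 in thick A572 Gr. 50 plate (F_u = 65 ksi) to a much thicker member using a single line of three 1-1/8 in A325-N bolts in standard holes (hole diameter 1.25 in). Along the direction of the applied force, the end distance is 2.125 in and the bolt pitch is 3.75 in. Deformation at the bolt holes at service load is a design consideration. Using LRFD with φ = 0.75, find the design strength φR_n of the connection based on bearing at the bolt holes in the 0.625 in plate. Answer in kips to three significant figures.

Per bolt r_n = 1.2 l_c t F_u ≤ 2.4 d t F_u; upper limit = 2.4 × 1.125 × 0.625 × 65 = 109.7 kips.
Edge bolt: l_c = 2.125 − 1.25/2 = 1.5 in → 1.2 × 1.5 × 0.625 × 65 = 73.12 → r_n = 73.12 kips.
Interior bolts: l_c = 3.75 − 1.25 = 2.5 in → 1.2 × 2.5 × 0.625 × 65 = 121.9 → r_n = 109.7 kips.
R_n = 1 × 73.12 + 2 × 109.7 = 292.5 kips.
Design strength φR_n = 0.75 × 292.5 = 219 kips.

219 kips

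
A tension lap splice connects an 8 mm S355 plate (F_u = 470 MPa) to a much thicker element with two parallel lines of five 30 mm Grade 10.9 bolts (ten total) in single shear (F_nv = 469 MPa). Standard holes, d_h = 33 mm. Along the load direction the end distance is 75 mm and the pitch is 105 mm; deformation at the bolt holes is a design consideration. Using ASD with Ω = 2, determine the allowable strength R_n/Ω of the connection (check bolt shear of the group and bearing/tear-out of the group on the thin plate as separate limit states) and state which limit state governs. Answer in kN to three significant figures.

1350 kN (bearing governs)

Bolt shear: A_b = π·30²/4 = 706.9 mm²; R_n = 469 × 706.9 × 10 × 1 / 1000 = 3315 kN → 3315 / 2 = 1660 kN.
Bearing (1.2 l_c t F_u ≤ 2.4 d t F_u): upper limit = 2.4·30·8·470 / 1000 = 270.7 kN.
  Edge l_c = 75 − 33/2 = 58.5 → r_n = 264 kN; interior l_c = 105 − 33 = 72 → r_n = 270.7 kN.
  R_n,bearing = 2·264 + 8·270.7 = 2694 kN → 2694 / 2 = 1350 kN.
Bearing governs: 1350 kN.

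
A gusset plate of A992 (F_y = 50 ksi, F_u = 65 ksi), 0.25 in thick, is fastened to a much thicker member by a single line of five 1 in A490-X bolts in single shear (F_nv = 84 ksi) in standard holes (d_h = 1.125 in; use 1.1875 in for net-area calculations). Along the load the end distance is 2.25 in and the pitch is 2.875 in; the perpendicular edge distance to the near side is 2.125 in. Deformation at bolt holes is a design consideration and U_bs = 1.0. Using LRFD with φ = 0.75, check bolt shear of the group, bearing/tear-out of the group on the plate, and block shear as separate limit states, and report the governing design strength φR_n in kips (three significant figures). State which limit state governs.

Bolt shear: A_b = π·1²/4 = 0.7854 in²; R_n = 84 × 0.7854 × 5 × 1 = 329.9 kips → 0.75 × 329.9 = 247 kips.
Bearing: edge l_c = 1.688, r_n = 32.91 kips; interior l_c = 1.75, r_n = 34.12 kips; R_n = 32.91 + 4·34.12 = 169.4 kips → 127 kips.
Block shear: A_gv = 3.438, A_nv = 2.102, A_nt = 0.3828 in²; R_n = min(0.6F_uA_nv, 0.6F_yA_gv) + U_bs·F_u·A_nt = 106.8 kips → 80.1 kips.
Block shear governs: 80.1 kips.

80.1 kips (block shear governs)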